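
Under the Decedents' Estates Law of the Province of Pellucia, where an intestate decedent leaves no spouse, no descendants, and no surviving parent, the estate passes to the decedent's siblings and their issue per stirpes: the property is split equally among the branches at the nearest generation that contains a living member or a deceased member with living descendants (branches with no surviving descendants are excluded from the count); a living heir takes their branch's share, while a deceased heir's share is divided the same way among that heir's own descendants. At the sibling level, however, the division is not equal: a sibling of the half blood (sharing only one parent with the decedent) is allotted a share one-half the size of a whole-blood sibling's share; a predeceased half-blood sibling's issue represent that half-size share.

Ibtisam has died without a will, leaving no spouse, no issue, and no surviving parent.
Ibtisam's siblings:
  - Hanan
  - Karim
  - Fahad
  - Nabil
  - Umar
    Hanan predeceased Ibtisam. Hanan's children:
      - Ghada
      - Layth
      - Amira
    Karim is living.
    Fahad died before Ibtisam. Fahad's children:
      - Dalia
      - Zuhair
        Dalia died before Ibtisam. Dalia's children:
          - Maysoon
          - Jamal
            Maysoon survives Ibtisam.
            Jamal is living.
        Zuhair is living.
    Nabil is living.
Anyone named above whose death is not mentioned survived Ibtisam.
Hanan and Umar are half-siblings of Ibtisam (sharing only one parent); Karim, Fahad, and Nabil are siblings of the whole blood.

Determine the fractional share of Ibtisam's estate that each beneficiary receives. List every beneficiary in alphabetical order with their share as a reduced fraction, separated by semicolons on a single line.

No spouse, descendants, or parent survives, so the estate passes to Ibtisam's siblings per stirpes.
Half-blood siblings count for one-half the weight of whole-blood siblings at the initial division.
Dividing 1 in proportion to weights (total weight 4): Hanan (weight 1/2) → 1/8; Karim (weight 1) → 1/4; Fahad (weight 1) → 1/4; Nabil (weight 1) → 1/4; Umar (weight 1/2) → 1/8.
Hanan predeceased; the 1/8 allotted to Hanan's branch passes to Hanan's issue by representation.
The 1/8 is divided into 3 equal shares of 1/24 among Ghada, Layth, Amira.
Ghada is living and takes 1/24.
Layth is living and takes 1/24.
Amira is living and takes 1/24.
Karim is living and takes 1/4.
Fahad predeceased; the 1/4 allotted to Fahad's branch passes to Fahad's issue by representation.
The 1/4 is divided into 2 equal shares of 1/8 among Dalia, Zuhair.
Dalia predeceased; the 1/8 allotted to Dalia's branch passes to Dalia's issue by representation.
The 1/8 is divided into 2 equal shares of 1/16 among Maysoon, Jamal.
Maysoon is living and takes 1/16.
Jamal is living and takes 1/16.
Zuhair is living and takes 1/8.
Nabil is living and takes 1/4.
Umar is living and takes 1/8.

Amira 1/24; Ghada 1/24; Jamal 1/16; Karim 1/4; Layth 1/24; Maysoon 1/16; Nabil 1/4; Umar 1/8; Zuhair 1/8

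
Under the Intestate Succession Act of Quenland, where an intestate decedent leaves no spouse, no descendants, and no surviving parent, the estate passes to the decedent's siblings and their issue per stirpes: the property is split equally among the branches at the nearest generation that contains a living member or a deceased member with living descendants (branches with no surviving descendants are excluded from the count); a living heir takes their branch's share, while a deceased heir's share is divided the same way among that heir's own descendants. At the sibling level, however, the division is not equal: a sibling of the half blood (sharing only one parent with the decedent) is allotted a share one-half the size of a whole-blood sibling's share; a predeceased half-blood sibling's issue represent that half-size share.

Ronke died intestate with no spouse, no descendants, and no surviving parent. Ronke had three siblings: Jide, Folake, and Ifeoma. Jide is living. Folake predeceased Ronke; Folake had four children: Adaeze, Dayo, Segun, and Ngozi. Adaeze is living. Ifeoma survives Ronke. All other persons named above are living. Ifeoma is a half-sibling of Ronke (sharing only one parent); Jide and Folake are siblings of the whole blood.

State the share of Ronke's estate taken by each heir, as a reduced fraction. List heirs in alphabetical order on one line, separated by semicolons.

No spouse, descendants, or parent survives, so the estate passes to Ronke's siblings per stirpes.
Half-blood siblings count for one-half the weight of whole-blood siblings at the initial division.
Dividing 1 in proportion to weights (total weight 5/2): Jide (weight 1) → 2/5; Folake (weight 1) → 2/5; Ifeoma (weight 1/2) → 1/5.
Jide is living and takes 2/5.
Folake predeceased; the 2/5 allotted to Folake's branch passes to Folake's issue by representation.
The 2/5 is divided into 4 equal shares of 1/10 among Adaeze, Dayo, Segun, Ngozi.
Adaeze is living and takes 1/10.
Dayo is living and takes 1/10.
Segun is living and takes 1/10.
Ngozi is living and takes 1/10.
Ifeoma is living and takes 1/5.

Adaeze 1/10; Dayo 1/10; Ifeoma 1/5; Jide 2/5; Ngozi 1/10; Segun 1/10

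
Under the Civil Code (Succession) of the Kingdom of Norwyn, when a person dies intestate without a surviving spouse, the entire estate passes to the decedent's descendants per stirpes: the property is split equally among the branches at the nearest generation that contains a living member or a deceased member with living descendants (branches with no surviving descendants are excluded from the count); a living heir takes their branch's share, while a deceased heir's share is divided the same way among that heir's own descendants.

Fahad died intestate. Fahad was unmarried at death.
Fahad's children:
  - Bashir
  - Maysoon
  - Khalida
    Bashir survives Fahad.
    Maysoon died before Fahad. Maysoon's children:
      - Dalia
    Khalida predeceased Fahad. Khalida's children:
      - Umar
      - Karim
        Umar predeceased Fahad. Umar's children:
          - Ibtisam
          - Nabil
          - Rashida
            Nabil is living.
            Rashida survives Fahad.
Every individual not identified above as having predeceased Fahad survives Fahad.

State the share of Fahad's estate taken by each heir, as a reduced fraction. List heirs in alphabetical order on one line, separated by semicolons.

Bashir 1/3; Dalia 1/3; Ibtisam 1/18; Karim 1/6; Nabil 1/18; Rashida 1/18

There is no surviving spouse, so the entire estate passes to Fahad's descendants per stirpes.
The estate is divided into 3 equal shares of 1/3 among Bashir, Maysoon, Khalida.
Bashir is living and takes 1/3.
Maysoon predeceased; the 1/3 allotted to Maysoon's branch passes to Maysoon's issue by representation.
Dalia is the sole taker at this level and receives the full 1/3.
Khalida predeceased; the 1/3 allotted to Khalida's branch passes to Khalida's issue by representation.
The 1/3 is divided into 2 equal shares of 1/6 among Umar, Karim.
Umar predeceased; the 1/6 allotted to Umar's branch passes to Umar's issue by representation.
The 1/6 is divided into 3 equal shares of 1/18 among Ibtisam, Nabil, Rashida.
Ibtisam is living and takes 1/18.
Nabil is living and takes 1/18.
Rashida is living and takes 1/18.
Karim is living and takes 1/6.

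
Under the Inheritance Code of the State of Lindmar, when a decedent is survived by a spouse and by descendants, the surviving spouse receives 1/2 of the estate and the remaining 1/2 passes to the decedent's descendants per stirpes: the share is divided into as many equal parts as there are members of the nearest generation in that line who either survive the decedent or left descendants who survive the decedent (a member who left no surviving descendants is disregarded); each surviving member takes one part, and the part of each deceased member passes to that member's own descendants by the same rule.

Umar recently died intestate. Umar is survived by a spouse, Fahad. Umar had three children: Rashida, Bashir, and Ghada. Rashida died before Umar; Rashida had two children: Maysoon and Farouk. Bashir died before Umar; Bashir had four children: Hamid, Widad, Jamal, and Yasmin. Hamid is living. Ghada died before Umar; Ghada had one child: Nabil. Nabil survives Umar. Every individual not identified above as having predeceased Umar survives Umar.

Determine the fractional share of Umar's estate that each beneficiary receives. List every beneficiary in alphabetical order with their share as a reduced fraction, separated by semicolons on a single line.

Fahad 1/2; Farouk 1/12; Hamid 1/24; Jamal 1/24; Maysoon 1/12; Nabil 1/6; Widad 1/24; Yasmin 1/24

Fahad, as surviving spouse, takes 1/2.
The remaining 1/2 passes to Umar's descendants per stirpes.
The 1/2 is divided into 3 equal shares of 1/6 among Rashida, Bashir, Ghada.
Rashida predeceased; the 1/6 allotted to Rashida's branch passes to Rashida's issue by representation.
The 1/6 is divided into 2 equal shares of 1/12 among Maysoon, Farouk.
Maysoon is living and takes 1/12.
Farouk is living and takes 1/12.
Bashir predeceased; the 1/6 allotted to Bashir's branch passes to Bashir's issue by representation.
The 1/6 is divided into 4 equal shares of 1/24 among Hamid, Widad, Jamal, Yasmin.
Hamid is living and takes 1/24.
Widad is living and takes 1/24.
Jamal is living and takes 1/24.
Yasmin is living and takes 1/24.
Ghada predeceased; the 1/6 allotted to Ghada's branch passes to Ghada's issue by representation.
Nabil is the sole taker at this level and receives the full 1/6.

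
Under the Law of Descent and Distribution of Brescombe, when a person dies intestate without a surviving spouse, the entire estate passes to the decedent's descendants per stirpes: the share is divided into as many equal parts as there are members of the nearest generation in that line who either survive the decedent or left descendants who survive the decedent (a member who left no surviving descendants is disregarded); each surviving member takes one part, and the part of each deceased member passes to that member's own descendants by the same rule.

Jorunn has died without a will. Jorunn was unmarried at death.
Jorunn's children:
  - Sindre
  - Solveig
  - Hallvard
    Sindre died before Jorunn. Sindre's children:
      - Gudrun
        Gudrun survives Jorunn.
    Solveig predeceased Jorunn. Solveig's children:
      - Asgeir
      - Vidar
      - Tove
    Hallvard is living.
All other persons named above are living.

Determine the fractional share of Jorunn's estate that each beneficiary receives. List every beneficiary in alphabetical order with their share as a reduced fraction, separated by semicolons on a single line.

There is no surviving spouse, so the entire estate passes to Jorunn's descendants per stirpes.
The estate is divided into 3 equal shares of 1/3 among Sindre, Solveig, Hallvard.
Sindre predeceased; the 1/3 allotted to Sindre's branch passes to Sindre's issue by representation.
Gudrun is the sole taker at this level and receives the full 1/3.
Solveig predeceased; the 1/3 allotted to Solveig's branch passes to Solveig's issue by representation.
The 1/3 is divided into 3 equal shares of 1/9 among Asgeir, Vidar, Tove.
Asgeir is living and takes 1/9.
Vidar is living and takes 1/9.
Tove is living and takes 1/9.
Hallvard is living and takes 1/3.

Asgeir 1/9; Gudrun 1/3; Hallvard 1/3; Tove 1/9; Vidar 1/9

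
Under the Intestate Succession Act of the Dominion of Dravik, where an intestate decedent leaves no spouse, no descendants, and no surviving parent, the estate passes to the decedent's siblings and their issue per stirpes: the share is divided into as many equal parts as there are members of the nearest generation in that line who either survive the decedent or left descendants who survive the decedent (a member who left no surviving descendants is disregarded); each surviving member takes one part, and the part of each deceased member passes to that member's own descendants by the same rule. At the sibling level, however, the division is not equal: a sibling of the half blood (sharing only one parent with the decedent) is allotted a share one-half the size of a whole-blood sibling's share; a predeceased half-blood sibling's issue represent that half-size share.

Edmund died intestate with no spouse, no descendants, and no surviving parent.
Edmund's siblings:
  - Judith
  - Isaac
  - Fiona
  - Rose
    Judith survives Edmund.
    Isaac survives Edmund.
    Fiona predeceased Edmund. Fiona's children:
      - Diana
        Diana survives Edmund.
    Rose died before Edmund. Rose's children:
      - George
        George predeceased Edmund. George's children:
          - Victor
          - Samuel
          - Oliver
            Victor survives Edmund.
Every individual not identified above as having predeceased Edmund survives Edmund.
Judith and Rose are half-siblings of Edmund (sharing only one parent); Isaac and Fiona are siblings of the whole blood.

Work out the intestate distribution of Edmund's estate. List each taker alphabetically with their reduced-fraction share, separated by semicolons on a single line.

Diana 1/3; Isaac 1/3; Judith 1/6; Oliver 1/18; Samuel 1/18; Victor 1/18

No spouse, descendants, or parent survives, so the estate passes to Edmund's siblings per stirpes.
Half-blood siblings count for one-half the weight of whole-blood siblings at the initial division.
Dividing 1 in proportion to weights (total weight 3): Judith (weight 1/2) → 1/6; Isaac (weight 1) → 1/3; Fiona (weight 1) → 1/3; Rose (weight 1/2) → 1/6.
Judith is living and takes 1/6.
Isaac is living and takes 1/3.
Fiona predeceased; the 1/3 allotted to Fiona's branch passes to Fiona's issue by representation.
Diana is the sole taker at this level and receives the full 1/3.
Rose predeceased; the 1/6 allotted to Rose's branch passes to Rose's issue by representation.
George's line is the sole branch at this level, so the full 1/6 passes to George's issue by representation.
The 1/6 is divided into 3 equal shares of 1/18 among Victor, Samuel, Oliver.
Victor is living and takes 1/18.
Samuel is living and takes 1/18.
Oliver is living and takes 1/18.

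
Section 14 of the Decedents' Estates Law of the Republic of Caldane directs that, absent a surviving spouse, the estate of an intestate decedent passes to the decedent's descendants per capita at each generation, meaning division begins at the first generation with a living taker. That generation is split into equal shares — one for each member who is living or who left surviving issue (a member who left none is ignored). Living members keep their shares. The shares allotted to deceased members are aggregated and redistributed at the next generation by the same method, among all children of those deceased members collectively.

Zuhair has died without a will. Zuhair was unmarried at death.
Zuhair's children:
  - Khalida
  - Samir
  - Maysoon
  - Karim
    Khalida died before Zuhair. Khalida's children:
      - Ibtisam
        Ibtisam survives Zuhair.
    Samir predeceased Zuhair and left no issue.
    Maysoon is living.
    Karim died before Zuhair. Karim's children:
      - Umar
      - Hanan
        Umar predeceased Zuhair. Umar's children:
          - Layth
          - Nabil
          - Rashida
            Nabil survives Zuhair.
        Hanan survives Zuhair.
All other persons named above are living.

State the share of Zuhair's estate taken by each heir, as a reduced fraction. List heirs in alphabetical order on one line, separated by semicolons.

There is no surviving spouse, so the entire estate passes to Zuhair's descendants per capita at each generation.
At generation 1 (Khalida, Maysoon, Karim) there are 3 shares of (1)/3 = 1/3 each.
Living: Maysoon — each takes 1/3.
Deceased: Khalida and Karim. Their combined 2/3 is pooled and carried to generation 2.
At generation 2 (Ibtisam, Umar, Hanan) there are 3 shares of (2/3)/3 = 2/9 each.
Living: Ibtisam and Hanan — each takes 2/9.
Deceased: Umar. That 2/9 share is carried to generation 3.
At generation 3 (Layth, Nabil, Rashida) there are 3 shares of (2/9)/3 = 2/27 each.
Living: Layth, Nabil, and Rashida — each takes 2/27.

Hanan 2/9; Ibtisam 2/9; Layth 2/27; Maysoon 1/3; Nabil 2/27; Rashida 2/27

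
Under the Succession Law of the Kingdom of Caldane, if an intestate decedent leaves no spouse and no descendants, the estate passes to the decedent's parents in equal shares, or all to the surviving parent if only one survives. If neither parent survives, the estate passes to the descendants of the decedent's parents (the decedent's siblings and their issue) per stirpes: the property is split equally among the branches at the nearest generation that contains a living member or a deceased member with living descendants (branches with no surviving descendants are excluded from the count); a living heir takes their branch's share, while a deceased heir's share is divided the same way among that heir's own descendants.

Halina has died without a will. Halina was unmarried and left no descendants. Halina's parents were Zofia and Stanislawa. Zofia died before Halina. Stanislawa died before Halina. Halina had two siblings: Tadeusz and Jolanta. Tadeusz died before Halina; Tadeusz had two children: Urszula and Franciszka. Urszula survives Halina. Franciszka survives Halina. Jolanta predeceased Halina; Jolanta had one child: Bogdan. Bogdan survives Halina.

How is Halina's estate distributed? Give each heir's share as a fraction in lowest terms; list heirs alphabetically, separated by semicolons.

Neither parent survives and there are no descendants, so the estate passes to Halina's siblings and their issue per stirpes.
The estate is divided into 2 equal shares of 1/2 among Tadeusz, Jolanta.
Tadeusz predeceased; the 1/2 allotted to Tadeusz's branch passes to Tadeusz's issue by representation.
The 1/2 is divided into 2 equal shares of 1/4 among Urszula, Franciszka.
Urszula is living and takes 1/4.
Franciszka is living and takes 1/4.
Jolanta predeceased; the 1/2 allotted to Jolanta's branch passes to Jolanta's issue by representation.
Bogdan is the sole taker at this level and receives the full 1/2.

Bogdan 1/2; Franciszka 1/4; Urszula 1/4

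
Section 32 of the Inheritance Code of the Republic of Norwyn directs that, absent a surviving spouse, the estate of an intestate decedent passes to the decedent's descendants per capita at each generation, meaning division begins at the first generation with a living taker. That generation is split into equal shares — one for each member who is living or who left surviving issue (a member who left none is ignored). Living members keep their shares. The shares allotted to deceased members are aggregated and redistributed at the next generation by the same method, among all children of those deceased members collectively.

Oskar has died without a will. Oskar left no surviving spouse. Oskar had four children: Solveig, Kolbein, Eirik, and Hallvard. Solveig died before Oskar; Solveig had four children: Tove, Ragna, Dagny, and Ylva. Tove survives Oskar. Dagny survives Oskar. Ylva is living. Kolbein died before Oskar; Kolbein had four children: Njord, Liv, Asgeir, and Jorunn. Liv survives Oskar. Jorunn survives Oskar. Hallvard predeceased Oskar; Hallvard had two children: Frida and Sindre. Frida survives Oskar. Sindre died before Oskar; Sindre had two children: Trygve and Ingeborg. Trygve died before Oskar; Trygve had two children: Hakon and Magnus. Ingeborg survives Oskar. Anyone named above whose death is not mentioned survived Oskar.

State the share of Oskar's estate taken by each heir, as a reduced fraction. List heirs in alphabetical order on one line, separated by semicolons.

There is no surviving spouse, so the entire estate passes to Oskar's descendants per capita at each generation.
At generation 1 (Solveig, Kolbein, Eirik, Hallvard) there are 4 shares of (1)/4 = 1/4 each.
Living: Eirik — each takes 1/4.
Deceased: Solveig, Kolbein, and Hallvard. Their combined 3/4 is pooled and carried to generation 2.
At generation 2 (Tove, Ragna, Dagny, Ylva, Njord, Liv, Asgeir, Jorunn, Frida, Sindre) there are 10 shares of (3/4)/10 = 3/40 each.
Living: Tove, Ragna, Dagny, Ylva, Njord, Liv, Asgeir, Jorunn, and Frida — each takes 3/40.
Deceased: Sindre. That 3/40 share is carried to generation 3.
At generation 3 (Trygve, Ingeborg) there are 2 shares of (3/40)/2 = 3/80 each.
Living: Ingeborg — each takes 3/80.
Deceased: Trygve. That 3/80 share is carried to generation 4.
At generation 4 (Hakon, Magnus) there are 2 shares of (3/80)/2 = 3/160 each.
Living: Hakon and Magnus — each takes 3/160.

Asgeir 3/40; Dagny 3/40; Eirik 1/4; Frida 3/40; Hakon 3/160; Ingeborg 3/80; Jorunn 3/40; Liv 3/40; Magnus 3/160; Njord 3/40; Ragna 3/40; Tove 3/40; Ylva 3/40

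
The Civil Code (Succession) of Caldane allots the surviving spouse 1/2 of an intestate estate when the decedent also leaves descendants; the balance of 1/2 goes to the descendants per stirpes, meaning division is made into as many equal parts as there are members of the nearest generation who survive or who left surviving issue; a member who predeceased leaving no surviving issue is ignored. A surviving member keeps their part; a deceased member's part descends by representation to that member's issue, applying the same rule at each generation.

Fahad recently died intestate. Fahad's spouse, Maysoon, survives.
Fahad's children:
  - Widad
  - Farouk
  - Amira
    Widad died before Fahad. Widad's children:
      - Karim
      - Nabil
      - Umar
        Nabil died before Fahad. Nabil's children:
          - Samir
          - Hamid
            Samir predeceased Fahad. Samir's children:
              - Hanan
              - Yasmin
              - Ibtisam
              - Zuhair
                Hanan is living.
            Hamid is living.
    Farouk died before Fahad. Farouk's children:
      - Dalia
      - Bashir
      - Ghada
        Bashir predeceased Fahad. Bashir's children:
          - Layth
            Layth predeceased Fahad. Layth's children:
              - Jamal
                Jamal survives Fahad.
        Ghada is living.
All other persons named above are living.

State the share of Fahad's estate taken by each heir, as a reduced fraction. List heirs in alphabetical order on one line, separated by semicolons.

Amira 1/6; Dalia 1/18; Ghada 1/18; Hamid 1/36; Hanan 1/144; Ibtisam 1/144; Jamal 1/18; Karim 1/18; Maysoon 1/2; Umar 1/18; Yasmin 1/144; Zuhair 1/144

Maysoon, as surviving spouse, takes 1/2.
The remaining 1/2 passes to Fahad's descendants per stirpes.
The 1/2 is divided into 3 equal shares of 1/6 among Widad, Farouk, Amira.
Widad predeceased; the 1/6 allotted to Widad's branch passes to Widad's issue by representation.
The 1/6 is divided into 3 equal shares of 1/18 among Karim, Nabil, Umar.
Karim is living and takes 1/18.
Nabil predeceased; the 1/18 allotted to Nabil's branch passes to Nabil's issue by representation.
The 1/18 is divided into 2 equal shares of 1/36 among Samir, Hamid.
Samir predeceased; the 1/36 allotted to Samir's branch passes to Samir's issue by representation.
The 1/36 is divided into 4 equal shares of 1/144 among Hanan, Yasmin, Ibtisam, Zuhair.
Hanan is living and takes 1/144.
Yasmin is living and takes 1/144.
Ibtisam is living and takes 1/144.
Zuhair is living and takes 1/144.
Hamid is living and takes 1/36.
Umar is living and takes 1/18.
Farouk predeceased; the 1/6 allotted to Farouk's branch passes to Farouk's issue by representation.
The 1/6 is divided into 3 equal shares of 1/18 among Dalia, Bashir, Ghada.
Dalia is living and takes 1/18.
Bashir predeceased; the 1/18 allotted to Bashir's branch passes to Bashir's issue by representation.
Layth's line is the sole branch at this level, so the full 1/18 passes to Layth's issue by representation.
Jamal is the sole taker at this level and receives the full 1/18.
Ghada is living and takes 1/18.
Amira is living and takes 1/6.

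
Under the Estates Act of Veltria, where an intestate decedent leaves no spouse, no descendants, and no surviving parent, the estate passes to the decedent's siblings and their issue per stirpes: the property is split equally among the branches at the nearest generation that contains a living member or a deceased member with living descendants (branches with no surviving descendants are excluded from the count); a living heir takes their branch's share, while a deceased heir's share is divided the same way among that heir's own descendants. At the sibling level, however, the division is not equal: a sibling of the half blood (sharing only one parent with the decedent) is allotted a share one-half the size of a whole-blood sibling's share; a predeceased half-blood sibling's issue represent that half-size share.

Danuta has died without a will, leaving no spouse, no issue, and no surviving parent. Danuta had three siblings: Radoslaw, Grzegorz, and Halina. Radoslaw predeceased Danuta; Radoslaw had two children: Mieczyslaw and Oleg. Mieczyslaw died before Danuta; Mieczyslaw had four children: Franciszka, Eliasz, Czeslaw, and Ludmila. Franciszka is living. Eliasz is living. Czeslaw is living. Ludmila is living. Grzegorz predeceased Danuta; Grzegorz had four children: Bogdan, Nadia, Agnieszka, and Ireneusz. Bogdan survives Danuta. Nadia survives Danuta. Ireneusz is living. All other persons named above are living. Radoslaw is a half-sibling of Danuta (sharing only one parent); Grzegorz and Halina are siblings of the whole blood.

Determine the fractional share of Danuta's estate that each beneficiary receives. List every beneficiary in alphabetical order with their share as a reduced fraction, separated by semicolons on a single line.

No spouse, descendants, or parent survives, so the estate passes to Danuta's siblings per stirpes.
Half-blood siblings count for one-half the weight of whole-blood siblings at the initial division.
Dividing 1 in proportion to weights (total weight 5/2): Radoslaw (weight 1/2) → 1/5; Grzegorz (weight 1) → 2/5; Halina (weight 1) → 2/5.
Radoslaw predeceased; the 1/5 allotted to Radoslaw's branch passes to Radoslaw's issue by representation.
The 1/5 is divided into 2 equal shares of 1/10 among Mieczyslaw, Oleg.
Mieczyslaw predeceased; the 1/10 allotted to Mieczyslaw's branch passes to Mieczyslaw's issue by representation.
The 1/10 is divided into 4 equal shares of 1/40 among Franciszka, Eliasz, Czeslaw, Ludmila.
Franciszka is living and takes 1/40.
Eliasz is living and takes 1/40.
Czeslaw is living and takes 1/40.
Ludmila is living and takes 1/40.
Oleg is living and takes 1/10.
Grzegorz predeceased; the 2/5 allotted to Grzegorz's branch passes to Grzegorz's issue by representation.
The 2/5 is divided into 4 equal shares of 1/10 among Bogdan, Nadia, Agnieszka, Ireneusz.
Bogdan is living and takes 1/10.
Nadia is living and takes 1/10.
Agnieszka is living and takes 1/10.
Ireneusz is living and takes 1/10.
Halina is living and takes 2/5.

Agnieszka 1/10; Bogdan 1/10; Czeslaw 1/40; Eliasz 1/40; Franciszka 1/40; Halina 2/5; Ireneusz 1/10; Ludmila 1/40; Nadia 1/10; Oleg 1/10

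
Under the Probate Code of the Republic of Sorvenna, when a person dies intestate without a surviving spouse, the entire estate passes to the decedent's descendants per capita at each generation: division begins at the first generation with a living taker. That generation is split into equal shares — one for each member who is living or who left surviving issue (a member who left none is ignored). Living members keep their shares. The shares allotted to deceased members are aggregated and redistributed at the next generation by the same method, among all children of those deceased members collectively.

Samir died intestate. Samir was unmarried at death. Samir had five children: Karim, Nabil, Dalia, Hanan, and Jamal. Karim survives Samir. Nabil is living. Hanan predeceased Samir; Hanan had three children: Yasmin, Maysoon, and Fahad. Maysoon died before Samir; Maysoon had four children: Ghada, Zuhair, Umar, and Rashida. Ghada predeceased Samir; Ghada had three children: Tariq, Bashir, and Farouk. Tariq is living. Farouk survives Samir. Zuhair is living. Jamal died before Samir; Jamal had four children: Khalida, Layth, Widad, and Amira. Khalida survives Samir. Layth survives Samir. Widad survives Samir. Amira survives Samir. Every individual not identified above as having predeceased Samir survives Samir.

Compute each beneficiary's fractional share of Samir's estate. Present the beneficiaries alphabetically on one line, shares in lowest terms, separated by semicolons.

Amira 2/35; Bashir 1/210; Dalia 1/5; Fahad 2/35; Farouk 1/210; Karim 1/5; Khalida 2/35; Layth 2/35; Nabil 1/5; Rashida 1/70; Tariq 1/210; Umar 1/70; Widad 2/35; Yasmin 2/35; Zuhair 1/70

There is no surviving spouse, so the entire estate passes to Samir's descendants per capita at each generation.
At generation 1 (Karim, Nabil, Dalia, Hanan, Jamal) there are 5 shares of (1)/5 = 1/5 each.
Living: Karim, Nabil, and Dalia — each takes 1/5.
Deceased: Hanan and Jamal. Their combined 2/5 is pooled and carried to generation 2.
At generation 2 (Yasmin, Maysoon, Fahad, Khalida, Layth, Widad, Amira) there are 7 shares of (2/5)/7 = 2/35 each.
Living: Yasmin, Fahad, Khalida, Layth, Widad, and Amira — each takes 2/35.
Deceased: Maysoon. That 2/35 share is carried to generation 3.
At generation 3 (Ghada, Zuhair, Umar, Rashida) there are 4 shares of (2/35)/4 = 1/70 each.
Living: Zuhair, Umar, and Rashida — each takes 1/70.
Deceased: Ghada. That 1/70 share is carried to generation 4.
At generation 4 (Tariq, Bashir, Farouk) there are 3 shares of (1/70)/3 = 1/210 each.
Living: Tariq, Bashir, and Farouk — each takes 1/210.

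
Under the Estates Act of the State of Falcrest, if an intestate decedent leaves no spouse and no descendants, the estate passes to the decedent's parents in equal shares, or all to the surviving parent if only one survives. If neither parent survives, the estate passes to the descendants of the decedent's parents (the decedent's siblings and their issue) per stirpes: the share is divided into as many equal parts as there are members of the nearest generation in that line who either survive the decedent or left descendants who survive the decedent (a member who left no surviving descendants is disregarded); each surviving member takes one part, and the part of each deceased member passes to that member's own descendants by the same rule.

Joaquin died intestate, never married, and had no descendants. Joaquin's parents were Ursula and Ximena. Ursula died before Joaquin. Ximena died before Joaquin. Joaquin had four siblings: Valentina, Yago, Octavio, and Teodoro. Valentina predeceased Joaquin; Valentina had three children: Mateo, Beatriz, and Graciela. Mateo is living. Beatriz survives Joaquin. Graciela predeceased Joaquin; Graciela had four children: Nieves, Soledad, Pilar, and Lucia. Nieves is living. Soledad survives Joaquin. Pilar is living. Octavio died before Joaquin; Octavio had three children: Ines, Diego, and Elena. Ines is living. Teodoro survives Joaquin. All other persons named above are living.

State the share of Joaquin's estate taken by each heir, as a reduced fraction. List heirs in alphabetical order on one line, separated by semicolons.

Neither parent survives and there are no descendants, so the estate passes to Joaquin's siblings and their issue per stirpes.
The estate is divided into 4 equal shares of 1/4 among Valentina, Yago, Octavio, Teodoro.
Valentina predeceased; the 1/4 allotted to Valentina's branch passes to Valentina's issue by representation.
The 1/4 is divided into 3 equal shares of 1/12 among Mateo, Beatriz, Graciela.
Mateo is living and takes 1/12.
Beatriz is living and takes 1/12.
Graciela predeceased; the 1/12 allotted to Graciela's branch passes to Graciela's issue by representation.
The 1/12 is divided into 4 equal shares of 1/48 among Nieves, Soledad, Pilar, Lucia.
Nieves is living and takes 1/48.
Soledad is living and takes 1/48.
Pilar is living and takes 1/48.
Lucia is living and takes 1/48.
Yago is living and takes 1/4.
Octavio predeceased; the 1/4 allotted to Octavio's branch passes to Octavio's issue by representation.
The 1/4 is divided into 3 equal shares of 1/12 among Ines, Diego, Elena.
Ines is living and takes 1/12.
Diego is living and takes 1/12.
Elena is living and takes 1/12.
Teodoro is living and takes 1/4.

Beatriz 1/12; Diego 1/12; Elena 1/12; Ines 1/12; Lucia 1/48; Mateo 1/12; Nieves 1/48; Pilar 1/48; Soledad 1/48; Teodoro 1/4; Yago 1/4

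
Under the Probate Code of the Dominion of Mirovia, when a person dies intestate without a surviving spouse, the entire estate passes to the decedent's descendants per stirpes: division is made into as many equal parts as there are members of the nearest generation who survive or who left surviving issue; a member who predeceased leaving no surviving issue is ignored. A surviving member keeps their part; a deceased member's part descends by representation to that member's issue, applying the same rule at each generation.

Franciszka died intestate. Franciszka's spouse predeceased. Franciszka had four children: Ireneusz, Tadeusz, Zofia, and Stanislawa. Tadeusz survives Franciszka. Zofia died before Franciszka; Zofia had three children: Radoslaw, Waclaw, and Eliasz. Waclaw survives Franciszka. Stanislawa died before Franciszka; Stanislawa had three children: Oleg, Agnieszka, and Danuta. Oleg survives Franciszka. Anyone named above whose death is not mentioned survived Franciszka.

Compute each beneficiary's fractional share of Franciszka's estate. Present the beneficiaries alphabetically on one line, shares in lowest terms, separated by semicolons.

Agnieszka 1/12; Danuta 1/12; Eliasz 1/12; Ireneusz 1/4; Oleg 1/12; Radoslaw 1/12; Tadeusz 1/4; Waclaw 1/12

There is no surviving spouse, so the entire estate passes to Franciszka's descendants per stirpes.
The estate is divided into 4 equal shares of 1/4 among Ireneusz, Tadeusz, Zofia, Stanislawa.
Ireneusz is living and takes 1/4.
Tadeusz is living and takes 1/4.
Zofia predeceased; the 1/4 allotted to Zofia's branch passes to Zofia's issue by representation.
The 1/4 is divided into 3 equal shares of 1/12 among Radoslaw, Waclaw, Eliasz.
Radoslaw is living and takes 1/12.
Waclaw is living and takes 1/12.
Eliasz is living and takes 1/12.
Stanislawa predeceased; the 1/4 allotted to Stanislawa's branch passes to Stanislawa's issue by representation.
The 1/4 is divided into 3 equal shares of 1/12 among Oleg, Agnieszka, Danuta.
Oleg is living and takes 1/12.
Agnieszka is living and takes 1/12.
Danuta is living and takes 1/12.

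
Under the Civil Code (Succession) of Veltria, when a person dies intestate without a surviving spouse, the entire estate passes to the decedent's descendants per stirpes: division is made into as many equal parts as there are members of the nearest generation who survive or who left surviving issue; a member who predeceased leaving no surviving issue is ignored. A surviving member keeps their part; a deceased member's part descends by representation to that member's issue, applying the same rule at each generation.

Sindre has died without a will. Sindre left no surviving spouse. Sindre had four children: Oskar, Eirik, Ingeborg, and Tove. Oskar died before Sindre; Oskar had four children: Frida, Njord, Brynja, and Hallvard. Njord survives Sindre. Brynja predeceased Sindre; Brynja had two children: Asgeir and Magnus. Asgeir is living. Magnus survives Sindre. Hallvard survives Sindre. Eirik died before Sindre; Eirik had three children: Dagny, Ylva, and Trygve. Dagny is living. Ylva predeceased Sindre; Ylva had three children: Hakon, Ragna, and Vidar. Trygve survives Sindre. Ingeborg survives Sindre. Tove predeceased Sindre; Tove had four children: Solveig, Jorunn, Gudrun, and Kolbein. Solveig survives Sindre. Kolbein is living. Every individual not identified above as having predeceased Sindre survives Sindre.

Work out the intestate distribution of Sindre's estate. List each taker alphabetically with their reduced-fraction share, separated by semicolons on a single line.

Asgeir 1/32; Dagny 1/12; Frida 1/16; Gudrun 1/16; Hakon 1/36; Hallvard 1/16; Ingeborg 1/4; Jorunn 1/16; Kolbein 1/16; Magnus 1/32; Njord 1/16; Ragna 1/36; Solveig 1/16; Trygve 1/12; Vidar 1/36

There is no surviving spouse, so the entire estate passes to Sindre's descendants per stirpes.
The estate is divided into 4 equal shares of 1/4 among Oskar, Eirik, Ingeborg, Tove.
Oskar predeceased; the 1/4 allotted to Oskar's branch passes to Oskar's issue by representation.
The 1/4 is divided into 4 equal shares of 1/16 among Frida, Njord, Brynja, Hallvard.
Frida is living and takes 1/16.
Njord is living and takes 1/16.
Brynja predeceased; the 1/16 allotted to Brynja's branch passes to Brynja's issue by representation.
The 1/16 is divided into 2 equal shares of 1/32 among Asgeir, Magnus.
Asgeir is living and takes 1/32.
Magnus is living and takes 1/32.
Hallvard is living and takes 1/16.
Eirik predeceased; the 1/4 allotted to Eirik's branch passes to Eirik's issue by representation.
The 1/4 is divided into 3 equal shares of 1/12 among Dagny, Ylva, Trygve.
Dagny is living and takes 1/12.
Ylva predeceased; the 1/12 allotted to Ylva's branch passes to Ylva's issue by representation.
The 1/12 is divided into 3 equal shares of 1/36 among Hakon, Ragna, Vidar.
Hakon is living and takes 1/36.
Ragna is living and takes 1/36.
Vidar is living and takes 1/36.
Trygve is living and takes 1/12.
Ingeborg is living and takes 1/4.
Tove predeceased; the 1/4 allotted to Tove's branch passes to Tove's issue by representation.
The 1/4 is divided into 4 equal shares of 1/16 among Solveig, Jorunn, Gudrun, Kolbein.
Solveig is living and takes 1/16.
Jorunn is living and takes 1/16.
Gudrun is living and takes 1/16.
Kolbein is living and takes 1/16.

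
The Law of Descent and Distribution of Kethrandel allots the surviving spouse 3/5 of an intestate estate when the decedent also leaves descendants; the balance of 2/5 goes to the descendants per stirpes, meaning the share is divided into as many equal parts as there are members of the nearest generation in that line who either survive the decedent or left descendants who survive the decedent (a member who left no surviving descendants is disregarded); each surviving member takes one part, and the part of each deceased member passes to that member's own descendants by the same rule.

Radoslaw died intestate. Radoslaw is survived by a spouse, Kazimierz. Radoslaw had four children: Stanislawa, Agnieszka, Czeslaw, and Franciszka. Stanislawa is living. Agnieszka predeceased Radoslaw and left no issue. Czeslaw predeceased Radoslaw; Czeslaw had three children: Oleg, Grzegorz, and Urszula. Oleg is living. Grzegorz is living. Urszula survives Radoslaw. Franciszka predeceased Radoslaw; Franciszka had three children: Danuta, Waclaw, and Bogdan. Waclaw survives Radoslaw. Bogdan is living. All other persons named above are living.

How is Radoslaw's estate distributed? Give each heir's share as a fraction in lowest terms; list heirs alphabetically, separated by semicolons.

Bogdan 2/45; Danuta 2/45; Grzegorz 2/45; Kazimierz 3/5; Oleg 2/45; Stanislawa 2/15; Urszula 2/45; Waclaw 2/45

Kazimierz, as surviving spouse, takes 3/5.
The remaining 2/5 passes to Radoslaw's descendants per stirpes.
Agnieszka left no surviving issue, so that branch lapses and is disregarded.
The 2/5 is divided into 3 equal shares of 2/15 among Stanislawa, Czeslaw, Franciszka.
Stanislawa is living and takes 2/15.
Czeslaw predeceased; the 2/15 allotted to Czeslaw's branch passes to Czeslaw's issue by representation.
The 2/15 is divided into 3 equal shares of 2/45 among Oleg, Grzegorz, Urszula.
Oleg is living and takes 2/45.
Grzegorz is living and takes 2/45.
Urszula is living and takes 2/45.
Franciszka predeceased; the 2/15 allotted to Franciszka's branch passes to Franciszka's issue by representation.
The 2/15 is divided into 3 equal shares of 2/45 among Danuta, Waclaw, Bogdan.
Danuta is living and takes 2/45.
Waclaw is living and takes 2/45.
Bogdan is living and takes 2/45.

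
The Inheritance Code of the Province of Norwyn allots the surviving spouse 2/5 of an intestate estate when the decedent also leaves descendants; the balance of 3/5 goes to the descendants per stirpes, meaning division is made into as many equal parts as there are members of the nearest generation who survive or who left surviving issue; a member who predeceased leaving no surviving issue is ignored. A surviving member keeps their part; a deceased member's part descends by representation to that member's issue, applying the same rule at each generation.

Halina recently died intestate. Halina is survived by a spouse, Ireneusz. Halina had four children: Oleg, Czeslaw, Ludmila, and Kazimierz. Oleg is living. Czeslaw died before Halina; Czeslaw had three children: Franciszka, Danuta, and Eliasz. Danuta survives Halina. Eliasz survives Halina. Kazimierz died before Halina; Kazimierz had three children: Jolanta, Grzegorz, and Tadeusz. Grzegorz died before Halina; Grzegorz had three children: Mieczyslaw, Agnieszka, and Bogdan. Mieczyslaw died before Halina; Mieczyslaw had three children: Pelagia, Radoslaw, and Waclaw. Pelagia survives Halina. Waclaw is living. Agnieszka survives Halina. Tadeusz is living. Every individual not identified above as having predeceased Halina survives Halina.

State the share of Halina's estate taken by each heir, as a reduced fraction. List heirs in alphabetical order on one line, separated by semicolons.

Ireneusz, as surviving spouse, takes 2/5.
The remaining 3/5 passes to Halina's descendants per stirpes.
The 3/5 is divided into 4 equal shares of 3/20 among Oleg, Czeslaw, Ludmila, Kazimierz.
Oleg is living and takes 3/20.
Czeslaw predeceased; the 3/20 allotted to Czeslaw's branch passes to Czeslaw's issue by representation.
The 3/20 is divided into 3 equal shares of 1/20 among Franciszka, Danuta, Eliasz.
Franciszka is living and takes 1/20.
Danuta is living and takes 1/20.
Eliasz is living and takes 1/20.
Ludmila is living and takes 3/20.
Kazimierz predeceased; the 3/20 allotted to Kazimierz's branch passes to Kazimierz's issue by representation.
The 3/20 is divided into 3 equal shares of 1/20 among Jolanta, Grzegorz, Tadeusz.
Jolanta is living and takes 1/20.
Grzegorz predeceased; the 1/20 allotted to Grzegorz's branch passes to Grzegorz's issue by representation.
The 1/20 is divided into 3 equal shares of 1/60 among Mieczyslaw, Agnieszka, Bogdan.
Mieczyslaw predeceased; the 1/60 allotted to Mieczyslaw's branch passes to Mieczyslaw's issue by representation.
The 1/60 is divided into 3 equal shares of 1/180 among Pelagia, Radoslaw, Waclaw.
Pelagia is living and takes 1/180.
Radoslaw is living and takes 1/180.
Waclaw is living and takes 1/180.
Agnieszka is living and takes 1/60.
Bogdan is living and takes 1/60.
Tadeusz is living and takes 1/20.

Agnieszka 1/60; Bogdan 1/60; Danuta 1/20; Eliasz 1/20; Franciszka 1/20; Ireneusz 2/5; Jolanta 1/20; Ludmila 3/20; Oleg 3/20; Pelagia 1/180; Radoslaw 1/180; Tadeusz 1/20; Waclaw 1/180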